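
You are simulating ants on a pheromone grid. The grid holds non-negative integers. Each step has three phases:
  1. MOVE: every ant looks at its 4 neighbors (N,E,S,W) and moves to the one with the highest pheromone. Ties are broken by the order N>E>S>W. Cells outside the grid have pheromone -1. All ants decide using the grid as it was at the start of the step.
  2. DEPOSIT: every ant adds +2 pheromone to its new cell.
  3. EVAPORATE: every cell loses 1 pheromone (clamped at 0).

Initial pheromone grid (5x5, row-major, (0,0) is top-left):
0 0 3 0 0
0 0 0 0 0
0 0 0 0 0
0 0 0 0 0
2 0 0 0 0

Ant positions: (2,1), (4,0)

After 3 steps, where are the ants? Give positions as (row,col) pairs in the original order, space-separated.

Step 1: ant0:(2,1)->N->(1,1) | ant1:(4,0)->N->(3,0)
  grid max=2 at (0,2)
Step 2: ant0:(1,1)->N->(0,1) | ant1:(3,0)->S->(4,0)
  grid max=2 at (4,0)
Step 3: ant0:(0,1)->E->(0,2) | ant1:(4,0)->N->(3,0)
  grid max=2 at (0,2)

(0,2) (3,0)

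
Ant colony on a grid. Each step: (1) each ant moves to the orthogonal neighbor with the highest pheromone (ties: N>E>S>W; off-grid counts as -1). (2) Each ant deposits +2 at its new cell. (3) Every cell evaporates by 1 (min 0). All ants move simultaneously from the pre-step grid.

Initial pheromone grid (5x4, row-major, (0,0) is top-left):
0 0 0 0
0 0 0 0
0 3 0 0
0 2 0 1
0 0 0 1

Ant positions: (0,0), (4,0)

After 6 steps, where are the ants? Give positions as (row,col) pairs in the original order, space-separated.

Step 1: ant0:(0,0)->E->(0,1) | ant1:(4,0)->N->(3,0)
  grid max=2 at (2,1)
Step 2: ant0:(0,1)->E->(0,2) | ant1:(3,0)->E->(3,1)
  grid max=2 at (3,1)
Step 3: ant0:(0,2)->E->(0,3) | ant1:(3,1)->N->(2,1)
  grid max=2 at (2,1)
Step 4: ant0:(0,3)->S->(1,3) | ant1:(2,1)->S->(3,1)
  grid max=2 at (3,1)
Step 5: ant0:(1,3)->N->(0,3) | ant1:(3,1)->N->(2,1)
  grid max=2 at (2,1)
Step 6: ant0:(0,3)->S->(1,3) | ant1:(2,1)->S->(3,1)
  grid max=2 at (3,1)

(1,3) (3,1)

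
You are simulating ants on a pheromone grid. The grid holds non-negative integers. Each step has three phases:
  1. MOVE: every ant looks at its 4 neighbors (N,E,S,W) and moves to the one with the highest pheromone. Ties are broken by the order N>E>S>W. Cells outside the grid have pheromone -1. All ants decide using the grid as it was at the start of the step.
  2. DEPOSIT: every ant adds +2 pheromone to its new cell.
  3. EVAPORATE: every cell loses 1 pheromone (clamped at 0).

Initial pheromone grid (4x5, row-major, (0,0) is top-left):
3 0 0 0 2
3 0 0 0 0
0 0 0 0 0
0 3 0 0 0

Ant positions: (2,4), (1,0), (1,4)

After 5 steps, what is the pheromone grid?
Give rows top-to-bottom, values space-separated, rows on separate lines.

After step 1: ants at (1,4),(0,0),(0,4)
  4 0 0 0 3
  2 0 0 0 1
  0 0 0 0 0
  0 2 0 0 0
After step 2: ants at (0,4),(1,0),(1,4)
  3 0 0 0 4
  3 0 0 0 2
  0 0 0 0 0
  0 1 0 0 0
After step 3: ants at (1,4),(0,0),(0,4)
  4 0 0 0 5
  2 0 0 0 3
  0 0 0 0 0
  0 0 0 0 0
After step 4: ants at (0,4),(1,0),(1,4)
  3 0 0 0 6
  3 0 0 0 4
  0 0 0 0 0
  0 0 0 0 0
After step 5: ants at (1,4),(0,0),(0,4)
  4 0 0 0 7
  2 0 0 0 5
  0 0 0 0 0
  0 0 0 0 0

4 0 0 0 7
2 0 0 0 5
0 0 0 0 0
0 0 0 0 0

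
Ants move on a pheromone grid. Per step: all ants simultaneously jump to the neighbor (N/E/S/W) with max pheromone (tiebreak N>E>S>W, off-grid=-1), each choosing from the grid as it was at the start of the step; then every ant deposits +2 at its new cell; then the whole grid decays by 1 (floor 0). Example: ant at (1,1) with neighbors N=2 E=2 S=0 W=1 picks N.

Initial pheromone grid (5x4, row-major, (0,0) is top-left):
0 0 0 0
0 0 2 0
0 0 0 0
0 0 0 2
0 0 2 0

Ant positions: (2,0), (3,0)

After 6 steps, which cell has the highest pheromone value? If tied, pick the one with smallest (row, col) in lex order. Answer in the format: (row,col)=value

Answer: (1,0)=6

Derivation:
Step 1: ant0:(2,0)->N->(1,0) | ant1:(3,0)->N->(2,0)
  grid max=1 at (1,0)
Step 2: ant0:(1,0)->S->(2,0) | ant1:(2,0)->N->(1,0)
  grid max=2 at (1,0)
Step 3: ant0:(2,0)->N->(1,0) | ant1:(1,0)->S->(2,0)
  grid max=3 at (1,0)
Step 4: ant0:(1,0)->S->(2,0) | ant1:(2,0)->N->(1,0)
  grid max=4 at (1,0)
Step 5: ant0:(2,0)->N->(1,0) | ant1:(1,0)->S->(2,0)
  grid max=5 at (1,0)
Step 6: ant0:(1,0)->S->(2,0) | ant1:(2,0)->N->(1,0)
  grid max=6 at (1,0)
Final grid:
  0 0 0 0
  6 0 0 0
  6 0 0 0
  0 0 0 0
  0 0 0 0
Max pheromone 6 at (1,0)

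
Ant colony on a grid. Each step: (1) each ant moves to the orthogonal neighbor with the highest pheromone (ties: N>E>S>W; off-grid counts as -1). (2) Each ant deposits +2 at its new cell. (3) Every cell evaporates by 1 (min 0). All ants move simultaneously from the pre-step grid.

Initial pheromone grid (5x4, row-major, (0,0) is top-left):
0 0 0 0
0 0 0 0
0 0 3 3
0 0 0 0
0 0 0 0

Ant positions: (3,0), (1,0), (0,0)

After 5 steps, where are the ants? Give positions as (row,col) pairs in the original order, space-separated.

Step 1: ant0:(3,0)->N->(2,0) | ant1:(1,0)->N->(0,0) | ant2:(0,0)->E->(0,1)
  grid max=2 at (2,2)
Step 2: ant0:(2,0)->N->(1,0) | ant1:(0,0)->E->(0,1) | ant2:(0,1)->W->(0,0)
  grid max=2 at (0,0)
Step 3: ant0:(1,0)->N->(0,0) | ant1:(0,1)->W->(0,0) | ant2:(0,0)->E->(0,1)
  grid max=5 at (0,0)
Step 4: ant0:(0,0)->E->(0,1) | ant1:(0,0)->E->(0,1) | ant2:(0,1)->W->(0,0)
  grid max=6 at (0,0)
Step 5: ant0:(0,1)->W->(0,0) | ant1:(0,1)->W->(0,0) | ant2:(0,0)->E->(0,1)
  grid max=9 at (0,0)

(0,0) (0,0) (0,1)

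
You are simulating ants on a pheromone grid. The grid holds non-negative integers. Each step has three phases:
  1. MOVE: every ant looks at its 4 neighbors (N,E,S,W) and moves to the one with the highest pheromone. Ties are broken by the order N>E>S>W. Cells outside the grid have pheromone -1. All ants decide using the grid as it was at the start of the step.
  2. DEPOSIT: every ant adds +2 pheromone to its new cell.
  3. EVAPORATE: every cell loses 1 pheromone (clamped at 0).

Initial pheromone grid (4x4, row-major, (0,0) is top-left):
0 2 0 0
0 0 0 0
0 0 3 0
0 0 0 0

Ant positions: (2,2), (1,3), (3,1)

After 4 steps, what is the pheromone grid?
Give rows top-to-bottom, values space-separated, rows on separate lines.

After step 1: ants at (1,2),(0,3),(2,1)
  0 1 0 1
  0 0 1 0
  0 1 2 0
  0 0 0 0
After step 2: ants at (2,2),(1,3),(2,2)
  0 0 0 0
  0 0 0 1
  0 0 5 0
  0 0 0 0
After step 3: ants at (1,2),(0,3),(1,2)
  0 0 0 1
  0 0 3 0
  0 0 4 0
  0 0 0 0
After step 4: ants at (2,2),(1,3),(2,2)
  0 0 0 0
  0 0 2 1
  0 0 7 0
  0 0 0 0

0 0 0 0
0 0 2 1
0 0 7 0
0 0 0 0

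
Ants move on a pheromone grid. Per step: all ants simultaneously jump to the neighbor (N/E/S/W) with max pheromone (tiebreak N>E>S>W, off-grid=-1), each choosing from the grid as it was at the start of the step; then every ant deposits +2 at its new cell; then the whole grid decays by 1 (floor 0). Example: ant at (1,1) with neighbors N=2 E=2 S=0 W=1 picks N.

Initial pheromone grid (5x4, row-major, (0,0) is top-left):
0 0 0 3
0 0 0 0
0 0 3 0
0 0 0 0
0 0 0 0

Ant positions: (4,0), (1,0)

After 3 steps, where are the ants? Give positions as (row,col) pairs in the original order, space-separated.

Step 1: ant0:(4,0)->N->(3,0) | ant1:(1,0)->N->(0,0)
  grid max=2 at (0,3)
Step 2: ant0:(3,0)->N->(2,0) | ant1:(0,0)->E->(0,1)
  grid max=1 at (0,1)
Step 3: ant0:(2,0)->N->(1,0) | ant1:(0,1)->E->(0,2)
  grid max=1 at (0,2)

(1,0) (0,2)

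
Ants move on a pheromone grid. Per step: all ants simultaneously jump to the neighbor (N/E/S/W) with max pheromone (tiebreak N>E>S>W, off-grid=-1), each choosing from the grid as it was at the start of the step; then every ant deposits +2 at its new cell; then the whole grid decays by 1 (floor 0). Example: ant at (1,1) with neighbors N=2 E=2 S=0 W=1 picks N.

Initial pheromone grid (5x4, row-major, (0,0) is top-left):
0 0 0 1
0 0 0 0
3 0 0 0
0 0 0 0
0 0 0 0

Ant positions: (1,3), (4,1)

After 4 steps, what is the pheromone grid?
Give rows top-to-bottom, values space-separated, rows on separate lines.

After step 1: ants at (0,3),(3,1)
  0 0 0 2
  0 0 0 0
  2 0 0 0
  0 1 0 0
  0 0 0 0
After step 2: ants at (1,3),(2,1)
  0 0 0 1
  0 0 0 1
  1 1 0 0
  0 0 0 0
  0 0 0 0
After step 3: ants at (0,3),(2,0)
  0 0 0 2
  0 0 0 0
  2 0 0 0
  0 0 0 0
  0 0 0 0
After step 4: ants at (1,3),(1,0)
  0 0 0 1
  1 0 0 1
  1 0 0 0
  0 0 0 0
  0 0 0 0

0 0 0 1
1 0 0 1
1 0 0 0
0 0 0 0
0 0 0 0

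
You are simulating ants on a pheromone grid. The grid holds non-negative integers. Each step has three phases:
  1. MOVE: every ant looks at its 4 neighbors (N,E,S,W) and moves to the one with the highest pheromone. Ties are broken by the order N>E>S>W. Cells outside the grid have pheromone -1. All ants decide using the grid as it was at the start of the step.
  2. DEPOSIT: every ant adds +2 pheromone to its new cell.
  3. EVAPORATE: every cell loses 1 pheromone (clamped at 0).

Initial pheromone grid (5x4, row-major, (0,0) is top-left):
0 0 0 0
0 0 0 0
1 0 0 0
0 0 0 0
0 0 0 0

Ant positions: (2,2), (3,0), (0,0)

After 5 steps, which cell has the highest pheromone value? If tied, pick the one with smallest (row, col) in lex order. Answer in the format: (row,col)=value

Step 1: ant0:(2,2)->N->(1,2) | ant1:(3,0)->N->(2,0) | ant2:(0,0)->E->(0,1)
  grid max=2 at (2,0)
Step 2: ant0:(1,2)->N->(0,2) | ant1:(2,0)->N->(1,0) | ant2:(0,1)->E->(0,2)
  grid max=3 at (0,2)
Step 3: ant0:(0,2)->E->(0,3) | ant1:(1,0)->S->(2,0) | ant2:(0,2)->E->(0,3)
  grid max=3 at (0,3)
Step 4: ant0:(0,3)->W->(0,2) | ant1:(2,0)->N->(1,0) | ant2:(0,3)->W->(0,2)
  grid max=5 at (0,2)
Step 5: ant0:(0,2)->E->(0,3) | ant1:(1,0)->S->(2,0) | ant2:(0,2)->E->(0,3)
  grid max=5 at (0,3)
Final grid:
  0 0 4 5
  0 0 0 0
  2 0 0 0
  0 0 0 0
  0 0 0 0
Max pheromone 5 at (0,3)

Answer: (0,3)=5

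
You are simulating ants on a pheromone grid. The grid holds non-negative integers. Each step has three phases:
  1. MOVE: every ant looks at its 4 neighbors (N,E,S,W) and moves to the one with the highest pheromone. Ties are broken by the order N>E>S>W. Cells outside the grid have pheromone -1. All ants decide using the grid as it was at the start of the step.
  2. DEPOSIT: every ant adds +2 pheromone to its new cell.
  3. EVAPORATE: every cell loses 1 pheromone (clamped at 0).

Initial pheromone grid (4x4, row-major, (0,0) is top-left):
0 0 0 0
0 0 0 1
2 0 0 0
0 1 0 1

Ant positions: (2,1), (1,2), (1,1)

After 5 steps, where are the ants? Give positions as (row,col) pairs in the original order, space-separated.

Step 1: ant0:(2,1)->W->(2,0) | ant1:(1,2)->E->(1,3) | ant2:(1,1)->N->(0,1)
  grid max=3 at (2,0)
Step 2: ant0:(2,0)->N->(1,0) | ant1:(1,3)->N->(0,3) | ant2:(0,1)->E->(0,2)
  grid max=2 at (2,0)
Step 3: ant0:(1,0)->S->(2,0) | ant1:(0,3)->S->(1,3) | ant2:(0,2)->E->(0,3)
  grid max=3 at (2,0)
Step 4: ant0:(2,0)->N->(1,0) | ant1:(1,3)->N->(0,3) | ant2:(0,3)->S->(1,3)
  grid max=3 at (0,3)
Step 5: ant0:(1,0)->S->(2,0) | ant1:(0,3)->S->(1,3) | ant2:(1,3)->N->(0,3)
  grid max=4 at (0,3)

(2,0) (1,3) (0,3)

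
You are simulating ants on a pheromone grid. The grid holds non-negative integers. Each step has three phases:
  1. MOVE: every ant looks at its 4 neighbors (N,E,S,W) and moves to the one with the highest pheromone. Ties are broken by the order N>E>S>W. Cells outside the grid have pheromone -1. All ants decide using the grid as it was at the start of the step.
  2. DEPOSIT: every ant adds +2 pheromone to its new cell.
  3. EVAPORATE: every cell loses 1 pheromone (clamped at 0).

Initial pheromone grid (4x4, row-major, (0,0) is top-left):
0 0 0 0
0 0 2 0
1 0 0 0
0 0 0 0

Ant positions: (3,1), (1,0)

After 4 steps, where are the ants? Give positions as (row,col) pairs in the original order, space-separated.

Step 1: ant0:(3,1)->N->(2,1) | ant1:(1,0)->S->(2,0)
  grid max=2 at (2,0)
Step 2: ant0:(2,1)->W->(2,0) | ant1:(2,0)->E->(2,1)
  grid max=3 at (2,0)
Step 3: ant0:(2,0)->E->(2,1) | ant1:(2,1)->W->(2,0)
  grid max=4 at (2,0)
Step 4: ant0:(2,1)->W->(2,0) | ant1:(2,0)->E->(2,1)
  grid max=5 at (2,0)

(2,0) (2,1)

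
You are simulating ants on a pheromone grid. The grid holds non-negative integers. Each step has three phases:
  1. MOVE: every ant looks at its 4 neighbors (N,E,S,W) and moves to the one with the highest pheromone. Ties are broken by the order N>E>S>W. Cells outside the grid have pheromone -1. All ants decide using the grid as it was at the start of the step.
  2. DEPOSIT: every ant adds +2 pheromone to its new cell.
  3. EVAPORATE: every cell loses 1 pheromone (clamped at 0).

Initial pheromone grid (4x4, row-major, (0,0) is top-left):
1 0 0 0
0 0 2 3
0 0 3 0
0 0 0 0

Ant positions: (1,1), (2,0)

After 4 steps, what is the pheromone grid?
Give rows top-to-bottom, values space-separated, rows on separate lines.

After step 1: ants at (1,2),(1,0)
  0 0 0 0
  1 0 3 2
  0 0 2 0
  0 0 0 0
After step 2: ants at (1,3),(0,0)
  1 0 0 0
  0 0 2 3
  0 0 1 0
  0 0 0 0
After step 3: ants at (1,2),(0,1)
  0 1 0 0
  0 0 3 2
  0 0 0 0
  0 0 0 0
After step 4: ants at (1,3),(0,2)
  0 0 1 0
  0 0 2 3
  0 0 0 0
  0 0 0 0

0 0 1 0
0 0 2 3
0 0 0 0
0 0 0 0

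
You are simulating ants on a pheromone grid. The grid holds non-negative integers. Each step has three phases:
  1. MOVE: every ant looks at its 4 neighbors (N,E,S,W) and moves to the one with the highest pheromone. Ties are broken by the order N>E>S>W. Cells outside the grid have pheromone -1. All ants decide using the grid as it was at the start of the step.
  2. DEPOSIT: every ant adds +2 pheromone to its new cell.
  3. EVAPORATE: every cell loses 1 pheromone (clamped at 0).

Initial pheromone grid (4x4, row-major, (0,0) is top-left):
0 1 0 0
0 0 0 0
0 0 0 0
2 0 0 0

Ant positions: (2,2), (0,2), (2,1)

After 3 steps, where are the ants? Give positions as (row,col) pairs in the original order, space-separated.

Step 1: ant0:(2,2)->N->(1,2) | ant1:(0,2)->W->(0,1) | ant2:(2,1)->N->(1,1)
  grid max=2 at (0,1)
Step 2: ant0:(1,2)->W->(1,1) | ant1:(0,1)->S->(1,1) | ant2:(1,1)->N->(0,1)
  grid max=4 at (1,1)
Step 3: ant0:(1,1)->N->(0,1) | ant1:(1,1)->N->(0,1) | ant2:(0,1)->S->(1,1)
  grid max=6 at (0,1)

(0,1) (0,1) (1,1)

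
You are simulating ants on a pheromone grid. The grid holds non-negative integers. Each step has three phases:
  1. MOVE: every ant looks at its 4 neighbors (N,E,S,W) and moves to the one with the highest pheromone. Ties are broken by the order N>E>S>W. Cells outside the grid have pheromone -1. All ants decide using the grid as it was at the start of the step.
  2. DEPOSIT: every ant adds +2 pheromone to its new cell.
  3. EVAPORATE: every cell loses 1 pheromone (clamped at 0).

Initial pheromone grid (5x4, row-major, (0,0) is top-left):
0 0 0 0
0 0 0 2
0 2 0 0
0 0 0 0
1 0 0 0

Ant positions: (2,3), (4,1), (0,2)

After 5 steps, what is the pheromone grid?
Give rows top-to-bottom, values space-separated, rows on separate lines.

After step 1: ants at (1,3),(4,0),(0,3)
  0 0 0 1
  0 0 0 3
  0 1 0 0
  0 0 0 0
  2 0 0 0
After step 2: ants at (0,3),(3,0),(1,3)
  0 0 0 2
  0 0 0 4
  0 0 0 0
  1 0 0 0
  1 0 0 0
After step 3: ants at (1,3),(4,0),(0,3)
  0 0 0 3
  0 0 0 5
  0 0 0 0
  0 0 0 0
  2 0 0 0
After step 4: ants at (0,3),(3,0),(1,3)
  0 0 0 4
  0 0 0 6
  0 0 0 0
  1 0 0 0
  1 0 0 0
After step 5: ants at (1,3),(4,0),(0,3)
  0 0 0 5
  0 0 0 7
  0 0 0 0
  0 0 0 0
  2 0 0 0

0 0 0 5
0 0 0 7
0 0 0 0
0 0 0 0
2 0 0 0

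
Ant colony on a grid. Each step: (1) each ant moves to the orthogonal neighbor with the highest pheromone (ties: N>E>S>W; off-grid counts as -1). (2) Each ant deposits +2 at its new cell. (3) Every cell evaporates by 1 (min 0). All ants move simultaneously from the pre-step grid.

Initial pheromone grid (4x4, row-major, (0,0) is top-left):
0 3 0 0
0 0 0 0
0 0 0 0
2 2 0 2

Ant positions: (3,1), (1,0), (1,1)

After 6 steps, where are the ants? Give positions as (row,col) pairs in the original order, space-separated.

Step 1: ant0:(3,1)->W->(3,0) | ant1:(1,0)->N->(0,0) | ant2:(1,1)->N->(0,1)
  grid max=4 at (0,1)
Step 2: ant0:(3,0)->E->(3,1) | ant1:(0,0)->E->(0,1) | ant2:(0,1)->W->(0,0)
  grid max=5 at (0,1)
Step 3: ant0:(3,1)->W->(3,0) | ant1:(0,1)->W->(0,0) | ant2:(0,0)->E->(0,1)
  grid max=6 at (0,1)
Step 4: ant0:(3,0)->E->(3,1) | ant1:(0,0)->E->(0,1) | ant2:(0,1)->W->(0,0)
  grid max=7 at (0,1)
Step 5: ant0:(3,1)->W->(3,0) | ant1:(0,1)->W->(0,0) | ant2:(0,0)->E->(0,1)
  grid max=8 at (0,1)
Step 6: ant0:(3,0)->E->(3,1) | ant1:(0,0)->E->(0,1) | ant2:(0,1)->W->(0,0)
  grid max=9 at (0,1)

(3,1) (0,1) (0,0)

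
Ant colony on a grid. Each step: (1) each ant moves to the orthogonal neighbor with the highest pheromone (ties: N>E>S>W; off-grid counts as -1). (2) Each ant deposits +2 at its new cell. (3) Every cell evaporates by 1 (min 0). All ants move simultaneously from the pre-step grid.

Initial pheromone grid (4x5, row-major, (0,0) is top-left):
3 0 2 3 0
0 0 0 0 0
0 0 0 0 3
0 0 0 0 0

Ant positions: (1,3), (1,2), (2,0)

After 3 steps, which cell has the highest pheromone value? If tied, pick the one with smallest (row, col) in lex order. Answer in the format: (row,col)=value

Answer: (0,3)=6

Derivation:
Step 1: ant0:(1,3)->N->(0,3) | ant1:(1,2)->N->(0,2) | ant2:(2,0)->N->(1,0)
  grid max=4 at (0,3)
Step 2: ant0:(0,3)->W->(0,2) | ant1:(0,2)->E->(0,3) | ant2:(1,0)->N->(0,0)
  grid max=5 at (0,3)
Step 3: ant0:(0,2)->E->(0,3) | ant1:(0,3)->W->(0,2) | ant2:(0,0)->E->(0,1)
  grid max=6 at (0,3)
Final grid:
  2 1 5 6 0
  0 0 0 0 0
  0 0 0 0 0
  0 0 0 0 0
Max pheromone 6 at (0,3)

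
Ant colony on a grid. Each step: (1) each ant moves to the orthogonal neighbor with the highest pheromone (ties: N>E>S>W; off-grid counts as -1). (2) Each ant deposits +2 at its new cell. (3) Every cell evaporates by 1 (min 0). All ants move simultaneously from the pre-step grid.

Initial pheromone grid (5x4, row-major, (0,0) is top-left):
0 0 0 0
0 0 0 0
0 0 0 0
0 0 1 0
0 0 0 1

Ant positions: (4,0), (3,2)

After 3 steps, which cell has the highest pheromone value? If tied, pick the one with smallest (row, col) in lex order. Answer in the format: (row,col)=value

Step 1: ant0:(4,0)->N->(3,0) | ant1:(3,2)->N->(2,2)
  grid max=1 at (2,2)
Step 2: ant0:(3,0)->N->(2,0) | ant1:(2,2)->N->(1,2)
  grid max=1 at (1,2)
Step 3: ant0:(2,0)->N->(1,0) | ant1:(1,2)->N->(0,2)
  grid max=1 at (0,2)
Final grid:
  0 0 1 0
  1 0 0 0
  0 0 0 0
  0 0 0 0
  0 0 0 0
Max pheromone 1 at (0,2)

Answer: (0,2)=1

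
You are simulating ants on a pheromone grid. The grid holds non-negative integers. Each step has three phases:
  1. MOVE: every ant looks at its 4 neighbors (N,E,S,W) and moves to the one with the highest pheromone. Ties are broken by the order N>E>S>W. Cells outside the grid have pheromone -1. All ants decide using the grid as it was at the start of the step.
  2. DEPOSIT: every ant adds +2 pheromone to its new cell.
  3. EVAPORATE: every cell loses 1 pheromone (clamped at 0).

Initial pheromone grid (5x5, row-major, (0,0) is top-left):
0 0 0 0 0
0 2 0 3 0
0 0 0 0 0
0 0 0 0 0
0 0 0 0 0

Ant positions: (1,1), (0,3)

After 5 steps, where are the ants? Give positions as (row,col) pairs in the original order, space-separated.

Step 1: ant0:(1,1)->N->(0,1) | ant1:(0,3)->S->(1,3)
  grid max=4 at (1,3)
Step 2: ant0:(0,1)->S->(1,1) | ant1:(1,3)->N->(0,3)
  grid max=3 at (1,3)
Step 3: ant0:(1,1)->N->(0,1) | ant1:(0,3)->S->(1,3)
  grid max=4 at (1,3)
Step 4: ant0:(0,1)->S->(1,1) | ant1:(1,3)->N->(0,3)
  grid max=3 at (1,3)
Step 5: ant0:(1,1)->N->(0,1) | ant1:(0,3)->S->(1,3)
  grid max=4 at (1,3)

(0,1) (1,3)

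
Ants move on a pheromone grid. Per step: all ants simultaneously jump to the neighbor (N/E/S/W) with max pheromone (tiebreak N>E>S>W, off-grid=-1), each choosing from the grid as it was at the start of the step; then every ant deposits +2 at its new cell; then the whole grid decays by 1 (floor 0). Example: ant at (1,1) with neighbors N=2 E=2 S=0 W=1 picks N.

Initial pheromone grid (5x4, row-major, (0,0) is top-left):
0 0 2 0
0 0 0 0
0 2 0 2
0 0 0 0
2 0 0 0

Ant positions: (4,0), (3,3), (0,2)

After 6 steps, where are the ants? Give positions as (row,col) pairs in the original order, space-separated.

Step 1: ant0:(4,0)->N->(3,0) | ant1:(3,3)->N->(2,3) | ant2:(0,2)->E->(0,3)
  grid max=3 at (2,3)
Step 2: ant0:(3,0)->S->(4,0) | ant1:(2,3)->N->(1,3) | ant2:(0,3)->W->(0,2)
  grid max=2 at (0,2)
Step 3: ant0:(4,0)->N->(3,0) | ant1:(1,3)->S->(2,3) | ant2:(0,2)->E->(0,3)
  grid max=3 at (2,3)
Step 4: ant0:(3,0)->S->(4,0) | ant1:(2,3)->N->(1,3) | ant2:(0,3)->W->(0,2)
  grid max=2 at (0,2)
Step 5: ant0:(4,0)->N->(3,0) | ant1:(1,3)->S->(2,3) | ant2:(0,2)->E->(0,3)
  grid max=3 at (2,3)
Step 6: ant0:(3,0)->S->(4,0) | ant1:(2,3)->N->(1,3) | ant2:(0,3)->W->(0,2)
  grid max=2 at (0,2)

(4,0) (1,3) (0,2)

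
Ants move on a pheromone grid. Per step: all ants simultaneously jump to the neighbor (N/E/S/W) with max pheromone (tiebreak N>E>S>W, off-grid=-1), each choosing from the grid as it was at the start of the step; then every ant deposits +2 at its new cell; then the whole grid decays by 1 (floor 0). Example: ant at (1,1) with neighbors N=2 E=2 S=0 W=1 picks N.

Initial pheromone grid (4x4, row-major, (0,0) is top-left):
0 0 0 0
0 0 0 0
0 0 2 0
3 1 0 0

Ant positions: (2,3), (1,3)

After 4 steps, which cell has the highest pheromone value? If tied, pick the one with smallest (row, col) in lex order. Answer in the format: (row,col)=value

Answer: (2,2)=4

Derivation:
Step 1: ant0:(2,3)->W->(2,2) | ant1:(1,3)->N->(0,3)
  grid max=3 at (2,2)
Step 2: ant0:(2,2)->N->(1,2) | ant1:(0,3)->S->(1,3)
  grid max=2 at (2,2)
Step 3: ant0:(1,2)->S->(2,2) | ant1:(1,3)->W->(1,2)
  grid max=3 at (2,2)
Step 4: ant0:(2,2)->N->(1,2) | ant1:(1,2)->S->(2,2)
  grid max=4 at (2,2)
Final grid:
  0 0 0 0
  0 0 3 0
  0 0 4 0
  0 0 0 0
Max pheromone 4 at (2,2)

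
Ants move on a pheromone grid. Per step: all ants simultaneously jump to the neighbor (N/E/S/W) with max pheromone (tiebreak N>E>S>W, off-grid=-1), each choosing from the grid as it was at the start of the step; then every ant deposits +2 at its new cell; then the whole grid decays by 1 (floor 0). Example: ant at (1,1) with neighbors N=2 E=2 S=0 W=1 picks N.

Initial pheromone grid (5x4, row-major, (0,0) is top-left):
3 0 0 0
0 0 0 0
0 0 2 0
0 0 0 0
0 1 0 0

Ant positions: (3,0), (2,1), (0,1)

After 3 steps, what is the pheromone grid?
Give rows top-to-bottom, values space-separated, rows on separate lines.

After step 1: ants at (2,0),(2,2),(0,0)
  4 0 0 0
  0 0 0 0
  1 0 3 0
  0 0 0 0
  0 0 0 0
After step 2: ants at (1,0),(1,2),(0,1)
  3 1 0 0
  1 0 1 0
  0 0 2 0
  0 0 0 0
  0 0 0 0
After step 3: ants at (0,0),(2,2),(0,0)
  6 0 0 0
  0 0 0 0
  0 0 3 0
  0 0 0 0
  0 0 0 0

6 0 0 0
0 0 0 0
0 0 3 0
0 0 0 0
0 0 0 0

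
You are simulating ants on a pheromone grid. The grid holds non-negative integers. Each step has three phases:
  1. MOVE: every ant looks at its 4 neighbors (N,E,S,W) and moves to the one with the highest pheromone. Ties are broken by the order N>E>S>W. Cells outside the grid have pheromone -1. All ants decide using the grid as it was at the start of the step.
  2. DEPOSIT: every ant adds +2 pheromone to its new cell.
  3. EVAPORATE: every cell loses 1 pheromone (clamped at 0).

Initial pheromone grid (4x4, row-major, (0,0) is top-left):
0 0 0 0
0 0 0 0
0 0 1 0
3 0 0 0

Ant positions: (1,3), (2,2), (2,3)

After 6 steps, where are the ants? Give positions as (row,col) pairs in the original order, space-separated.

Step 1: ant0:(1,3)->N->(0,3) | ant1:(2,2)->N->(1,2) | ant2:(2,3)->W->(2,2)
  grid max=2 at (2,2)
Step 2: ant0:(0,3)->S->(1,3) | ant1:(1,2)->S->(2,2) | ant2:(2,2)->N->(1,2)
  grid max=3 at (2,2)
Step 3: ant0:(1,3)->W->(1,2) | ant1:(2,2)->N->(1,2) | ant2:(1,2)->S->(2,2)
  grid max=5 at (1,2)
Step 4: ant0:(1,2)->S->(2,2) | ant1:(1,2)->S->(2,2) | ant2:(2,2)->N->(1,2)
  grid max=7 at (2,2)
Step 5: ant0:(2,2)->N->(1,2) | ant1:(2,2)->N->(1,2) | ant2:(1,2)->S->(2,2)
  grid max=9 at (1,2)
Step 6: ant0:(1,2)->S->(2,2) | ant1:(1,2)->S->(2,2) | ant2:(2,2)->N->(1,2)
  grid max=11 at (2,2)

(2,2) (2,2) (1,2)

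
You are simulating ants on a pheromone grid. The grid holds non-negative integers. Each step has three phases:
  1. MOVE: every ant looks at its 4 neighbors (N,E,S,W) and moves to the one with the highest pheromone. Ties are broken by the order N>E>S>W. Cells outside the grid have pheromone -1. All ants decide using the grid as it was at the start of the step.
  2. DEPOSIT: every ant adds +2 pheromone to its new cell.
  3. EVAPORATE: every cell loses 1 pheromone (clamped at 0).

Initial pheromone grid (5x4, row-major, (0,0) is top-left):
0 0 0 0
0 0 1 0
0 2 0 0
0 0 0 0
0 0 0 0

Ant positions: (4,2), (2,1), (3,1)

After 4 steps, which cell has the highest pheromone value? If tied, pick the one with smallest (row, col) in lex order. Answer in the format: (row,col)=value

Answer: (2,1)=8

Derivation:
Step 1: ant0:(4,2)->N->(3,2) | ant1:(2,1)->N->(1,1) | ant2:(3,1)->N->(2,1)
  grid max=3 at (2,1)
Step 2: ant0:(3,2)->N->(2,2) | ant1:(1,1)->S->(2,1) | ant2:(2,1)->N->(1,1)
  grid max=4 at (2,1)
Step 3: ant0:(2,2)->W->(2,1) | ant1:(2,1)->N->(1,1) | ant2:(1,1)->S->(2,1)
  grid max=7 at (2,1)
Step 4: ant0:(2,1)->N->(1,1) | ant1:(1,1)->S->(2,1) | ant2:(2,1)->N->(1,1)
  grid max=8 at (2,1)
Final grid:
  0 0 0 0
  0 6 0 0
  0 8 0 0
  0 0 0 0
  0 0 0 0
Max pheromone 8 at (2,1)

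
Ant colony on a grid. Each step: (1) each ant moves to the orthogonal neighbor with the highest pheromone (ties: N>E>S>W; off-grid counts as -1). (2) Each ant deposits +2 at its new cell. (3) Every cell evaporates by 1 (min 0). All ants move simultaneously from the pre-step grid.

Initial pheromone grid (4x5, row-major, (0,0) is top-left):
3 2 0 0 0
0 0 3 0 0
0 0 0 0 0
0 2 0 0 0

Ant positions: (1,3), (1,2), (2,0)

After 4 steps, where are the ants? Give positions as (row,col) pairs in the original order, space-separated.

Step 1: ant0:(1,3)->W->(1,2) | ant1:(1,2)->N->(0,2) | ant2:(2,0)->N->(1,0)
  grid max=4 at (1,2)
Step 2: ant0:(1,2)->N->(0,2) | ant1:(0,2)->S->(1,2) | ant2:(1,0)->N->(0,0)
  grid max=5 at (1,2)
Step 3: ant0:(0,2)->S->(1,2) | ant1:(1,2)->N->(0,2) | ant2:(0,0)->E->(0,1)
  grid max=6 at (1,2)
Step 4: ant0:(1,2)->N->(0,2) | ant1:(0,2)->S->(1,2) | ant2:(0,1)->E->(0,2)
  grid max=7 at (1,2)

(0,2) (1,2) (0,2)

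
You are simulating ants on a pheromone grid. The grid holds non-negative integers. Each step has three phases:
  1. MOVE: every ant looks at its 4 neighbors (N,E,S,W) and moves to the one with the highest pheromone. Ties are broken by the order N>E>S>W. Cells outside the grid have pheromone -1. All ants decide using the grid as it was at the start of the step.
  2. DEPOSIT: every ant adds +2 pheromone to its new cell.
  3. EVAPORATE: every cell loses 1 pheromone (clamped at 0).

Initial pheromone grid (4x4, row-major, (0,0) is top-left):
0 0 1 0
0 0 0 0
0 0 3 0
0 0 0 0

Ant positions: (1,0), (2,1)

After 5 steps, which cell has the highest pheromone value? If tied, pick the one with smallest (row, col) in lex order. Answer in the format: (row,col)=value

Step 1: ant0:(1,0)->N->(0,0) | ant1:(2,1)->E->(2,2)
  grid max=4 at (2,2)
Step 2: ant0:(0,0)->E->(0,1) | ant1:(2,2)->N->(1,2)
  grid max=3 at (2,2)
Step 3: ant0:(0,1)->E->(0,2) | ant1:(1,2)->S->(2,2)
  grid max=4 at (2,2)
Step 4: ant0:(0,2)->E->(0,3) | ant1:(2,2)->N->(1,2)
  grid max=3 at (2,2)
Step 5: ant0:(0,3)->S->(1,3) | ant1:(1,2)->S->(2,2)
  grid max=4 at (2,2)
Final grid:
  0 0 0 0
  0 0 0 1
  0 0 4 0
  0 0 0 0
Max pheromone 4 at (2,2)

Answer: (2,2)=4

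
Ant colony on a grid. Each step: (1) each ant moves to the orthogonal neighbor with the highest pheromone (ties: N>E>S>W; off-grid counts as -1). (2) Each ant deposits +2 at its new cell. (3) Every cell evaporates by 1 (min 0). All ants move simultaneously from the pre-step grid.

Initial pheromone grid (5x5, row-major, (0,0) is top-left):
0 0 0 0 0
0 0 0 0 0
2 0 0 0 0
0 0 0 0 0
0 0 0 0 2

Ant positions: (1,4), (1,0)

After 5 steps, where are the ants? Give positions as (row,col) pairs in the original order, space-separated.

Step 1: ant0:(1,4)->N->(0,4) | ant1:(1,0)->S->(2,0)
  grid max=3 at (2,0)
Step 2: ant0:(0,4)->S->(1,4) | ant1:(2,0)->N->(1,0)
  grid max=2 at (2,0)
Step 3: ant0:(1,4)->N->(0,4) | ant1:(1,0)->S->(2,0)
  grid max=3 at (2,0)
Step 4: ant0:(0,4)->S->(1,4) | ant1:(2,0)->N->(1,0)
  grid max=2 at (2,0)
Step 5: ant0:(1,4)->N->(0,4) | ant1:(1,0)->S->(2,0)
  grid max=3 at (2,0)

(0,4) (2,0)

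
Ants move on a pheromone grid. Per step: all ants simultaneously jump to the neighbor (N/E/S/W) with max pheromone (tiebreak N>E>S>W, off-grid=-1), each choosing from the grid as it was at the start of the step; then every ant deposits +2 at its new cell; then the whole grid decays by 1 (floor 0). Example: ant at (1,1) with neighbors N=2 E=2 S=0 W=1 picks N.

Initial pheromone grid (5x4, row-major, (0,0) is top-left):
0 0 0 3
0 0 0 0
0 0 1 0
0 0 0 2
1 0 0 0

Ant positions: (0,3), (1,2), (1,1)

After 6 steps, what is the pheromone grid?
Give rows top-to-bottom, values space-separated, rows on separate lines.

After step 1: ants at (1,3),(2,2),(0,1)
  0 1 0 2
  0 0 0 1
  0 0 2 0
  0 0 0 1
  0 0 0 0
After step 2: ants at (0,3),(1,2),(0,2)
  0 0 1 3
  0 0 1 0
  0 0 1 0
  0 0 0 0
  0 0 0 0
After step 3: ants at (0,2),(0,2),(0,3)
  0 0 4 4
  0 0 0 0
  0 0 0 0
  0 0 0 0
  0 0 0 0
After step 4: ants at (0,3),(0,3),(0,2)
  0 0 5 7
  0 0 0 0
  0 0 0 0
  0 0 0 0
  0 0 0 0
After step 5: ants at (0,2),(0,2),(0,3)
  0 0 8 8
  0 0 0 0
  0 0 0 0
  0 0 0 0
  0 0 0 0
After step 6: ants at (0,3),(0,3),(0,2)
  0 0 9 11
  0 0 0 0
  0 0 0 0
  0 0 0 0
  0 0 0 0

0 0 9 11
0 0 0 0
0 0 0 0
0 0 0 0
0 0 0 0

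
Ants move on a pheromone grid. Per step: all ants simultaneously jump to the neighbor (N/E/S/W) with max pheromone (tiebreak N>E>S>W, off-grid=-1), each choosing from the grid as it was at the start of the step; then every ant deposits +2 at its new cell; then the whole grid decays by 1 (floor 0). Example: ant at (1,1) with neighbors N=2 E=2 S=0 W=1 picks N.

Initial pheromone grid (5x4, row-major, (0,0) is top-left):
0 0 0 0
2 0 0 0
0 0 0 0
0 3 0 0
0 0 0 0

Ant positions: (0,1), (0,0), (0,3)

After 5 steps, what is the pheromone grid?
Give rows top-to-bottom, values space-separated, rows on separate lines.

After step 1: ants at (0,2),(1,0),(1,3)
  0 0 1 0
  3 0 0 1
  0 0 0 0
  0 2 0 0
  0 0 0 0
After step 2: ants at (0,3),(0,0),(0,3)
  1 0 0 3
  2 0 0 0
  0 0 0 0
  0 1 0 0
  0 0 0 0
After step 3: ants at (1,3),(1,0),(1,3)
  0 0 0 2
  3 0 0 3
  0 0 0 0
  0 0 0 0
  0 0 0 0
After step 4: ants at (0,3),(0,0),(0,3)
  1 0 0 5
  2 0 0 2
  0 0 0 0
  0 0 0 0
  0 0 0 0
After step 5: ants at (1,3),(1,0),(1,3)
  0 0 0 4
  3 0 0 5
  0 0 0 0
  0 0 0 0
  0 0 0 0

0 0 0 4
3 0 0 5
0 0 0 0
0 0 0 0
0 0 0 0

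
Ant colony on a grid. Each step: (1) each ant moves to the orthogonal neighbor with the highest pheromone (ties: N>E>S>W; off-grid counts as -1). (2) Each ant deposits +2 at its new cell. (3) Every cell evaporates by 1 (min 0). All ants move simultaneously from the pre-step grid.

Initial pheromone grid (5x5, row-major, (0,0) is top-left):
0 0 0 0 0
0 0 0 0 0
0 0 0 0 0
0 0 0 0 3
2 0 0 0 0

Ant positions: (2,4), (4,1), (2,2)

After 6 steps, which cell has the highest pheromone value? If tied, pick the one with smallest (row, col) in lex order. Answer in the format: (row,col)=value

Answer: (3,4)=3

Derivation:
Step 1: ant0:(2,4)->S->(3,4) | ant1:(4,1)->W->(4,0) | ant2:(2,2)->N->(1,2)
  grid max=4 at (3,4)
Step 2: ant0:(3,4)->N->(2,4) | ant1:(4,0)->N->(3,0) | ant2:(1,2)->N->(0,2)
  grid max=3 at (3,4)
Step 3: ant0:(2,4)->S->(3,4) | ant1:(3,0)->S->(4,0) | ant2:(0,2)->E->(0,3)
  grid max=4 at (3,4)
Step 4: ant0:(3,4)->N->(2,4) | ant1:(4,0)->N->(3,0) | ant2:(0,3)->E->(0,4)
  grid max=3 at (3,4)
Step 5: ant0:(2,4)->S->(3,4) | ant1:(3,0)->S->(4,0) | ant2:(0,4)->S->(1,4)
  grid max=4 at (3,4)
Step 6: ant0:(3,4)->N->(2,4) | ant1:(4,0)->N->(3,0) | ant2:(1,4)->N->(0,4)
  grid max=3 at (3,4)
Final grid:
  0 0 0 0 1
  0 0 0 0 0
  0 0 0 0 1
  1 0 0 0 3
  2 0 0 0 0
Max pheromone 3 at (3,4)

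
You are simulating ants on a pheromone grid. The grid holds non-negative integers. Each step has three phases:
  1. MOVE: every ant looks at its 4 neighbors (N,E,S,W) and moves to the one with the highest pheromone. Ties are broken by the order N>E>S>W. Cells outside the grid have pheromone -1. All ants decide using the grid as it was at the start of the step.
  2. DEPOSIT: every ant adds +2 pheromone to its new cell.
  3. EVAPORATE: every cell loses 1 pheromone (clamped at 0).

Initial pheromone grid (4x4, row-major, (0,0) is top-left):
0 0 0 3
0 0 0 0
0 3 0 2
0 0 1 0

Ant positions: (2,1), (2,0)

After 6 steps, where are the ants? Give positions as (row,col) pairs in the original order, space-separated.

Step 1: ant0:(2,1)->N->(1,1) | ant1:(2,0)->E->(2,1)
  grid max=4 at (2,1)
Step 2: ant0:(1,1)->S->(2,1) | ant1:(2,1)->N->(1,1)
  grid max=5 at (2,1)
Step 3: ant0:(2,1)->N->(1,1) | ant1:(1,1)->S->(2,1)
  grid max=6 at (2,1)
Step 4: ant0:(1,1)->S->(2,1) | ant1:(2,1)->N->(1,1)
  grid max=7 at (2,1)
Step 5: ant0:(2,1)->N->(1,1) | ant1:(1,1)->S->(2,1)
  grid max=8 at (2,1)
Step 6: ant0:(1,1)->S->(2,1) | ant1:(2,1)->N->(1,1)
  grid max=9 at (2,1)

(2,1) (1,1)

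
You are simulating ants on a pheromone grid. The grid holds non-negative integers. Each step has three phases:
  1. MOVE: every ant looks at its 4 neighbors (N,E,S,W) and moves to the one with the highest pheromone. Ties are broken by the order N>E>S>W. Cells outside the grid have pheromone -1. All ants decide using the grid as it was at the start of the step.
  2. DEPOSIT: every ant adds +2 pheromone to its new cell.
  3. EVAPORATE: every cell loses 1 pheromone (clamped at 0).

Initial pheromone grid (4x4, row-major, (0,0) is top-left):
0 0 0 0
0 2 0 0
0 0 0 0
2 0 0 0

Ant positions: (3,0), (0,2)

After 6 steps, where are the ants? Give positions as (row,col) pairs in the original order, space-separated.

Step 1: ant0:(3,0)->N->(2,0) | ant1:(0,2)->E->(0,3)
  grid max=1 at (0,3)
Step 2: ant0:(2,0)->S->(3,0) | ant1:(0,3)->S->(1,3)
  grid max=2 at (3,0)
Step 3: ant0:(3,0)->N->(2,0) | ant1:(1,3)->N->(0,3)
  grid max=1 at (0,3)
Step 4: ant0:(2,0)->S->(3,0) | ant1:(0,3)->S->(1,3)
  grid max=2 at (3,0)
Step 5: ant0:(3,0)->N->(2,0) | ant1:(1,3)->N->(0,3)
  grid max=1 at (0,3)
Step 6: ant0:(2,0)->S->(3,0) | ant1:(0,3)->S->(1,3)
  grid max=2 at (3,0)

(3,0) (1,3)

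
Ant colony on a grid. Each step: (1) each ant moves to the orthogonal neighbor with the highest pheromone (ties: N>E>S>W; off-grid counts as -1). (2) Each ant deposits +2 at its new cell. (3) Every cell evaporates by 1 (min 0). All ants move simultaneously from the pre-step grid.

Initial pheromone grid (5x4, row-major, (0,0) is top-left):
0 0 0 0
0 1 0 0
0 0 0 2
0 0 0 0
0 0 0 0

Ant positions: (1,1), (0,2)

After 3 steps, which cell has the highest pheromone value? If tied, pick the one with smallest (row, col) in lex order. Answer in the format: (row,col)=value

Step 1: ant0:(1,1)->N->(0,1) | ant1:(0,2)->E->(0,3)
  grid max=1 at (0,1)
Step 2: ant0:(0,1)->E->(0,2) | ant1:(0,3)->S->(1,3)
  grid max=1 at (0,2)
Step 3: ant0:(0,2)->E->(0,3) | ant1:(1,3)->N->(0,3)
  grid max=3 at (0,3)
Final grid:
  0 0 0 3
  0 0 0 0
  0 0 0 0
  0 0 0 0
  0 0 0 0
Max pheromone 3 at (0,3)

Answer: (0,3)=3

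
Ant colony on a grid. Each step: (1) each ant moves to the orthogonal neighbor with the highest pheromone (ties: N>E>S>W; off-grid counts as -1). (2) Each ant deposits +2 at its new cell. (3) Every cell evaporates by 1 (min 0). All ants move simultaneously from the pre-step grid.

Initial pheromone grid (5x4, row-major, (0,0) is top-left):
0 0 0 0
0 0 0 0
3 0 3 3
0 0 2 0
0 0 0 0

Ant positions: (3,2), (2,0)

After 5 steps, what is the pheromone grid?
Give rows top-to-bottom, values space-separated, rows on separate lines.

After step 1: ants at (2,2),(1,0)
  0 0 0 0
  1 0 0 0
  2 0 4 2
  0 0 1 0
  0 0 0 0
After step 2: ants at (2,3),(2,0)
  0 0 0 0
  0 0 0 0
  3 0 3 3
  0 0 0 0
  0 0 0 0
After step 3: ants at (2,2),(1,0)
  0 0 0 0
  1 0 0 0
  2 0 4 2
  0 0 0 0
  0 0 0 0
After step 4: ants at (2,3),(2,0)
  0 0 0 0
  0 0 0 0
  3 0 3 3
  0 0 0 0
  0 0 0 0
After step 5: ants at (2,2),(1,0)
  0 0 0 0
  1 0 0 0
  2 0 4 2
  0 0 0 0
  0 0 0 0

0 0 0 0
1 0 0 0
2 0 4 2
0 0 0 0
0 0 0 0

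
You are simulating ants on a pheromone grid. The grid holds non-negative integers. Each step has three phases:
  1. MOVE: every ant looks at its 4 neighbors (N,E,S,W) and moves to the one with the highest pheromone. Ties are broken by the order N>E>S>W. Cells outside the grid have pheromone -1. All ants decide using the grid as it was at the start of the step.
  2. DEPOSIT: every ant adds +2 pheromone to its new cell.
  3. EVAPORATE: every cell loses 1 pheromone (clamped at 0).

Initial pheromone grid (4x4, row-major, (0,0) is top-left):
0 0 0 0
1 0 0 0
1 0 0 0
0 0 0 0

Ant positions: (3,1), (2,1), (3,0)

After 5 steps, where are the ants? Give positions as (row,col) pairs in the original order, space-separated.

Step 1: ant0:(3,1)->N->(2,1) | ant1:(2,1)->W->(2,0) | ant2:(3,0)->N->(2,0)
  grid max=4 at (2,0)
Step 2: ant0:(2,1)->W->(2,0) | ant1:(2,0)->E->(2,1) | ant2:(2,0)->E->(2,1)
  grid max=5 at (2,0)
Step 3: ant0:(2,0)->E->(2,1) | ant1:(2,1)->W->(2,0) | ant2:(2,1)->W->(2,0)
  grid max=8 at (2,0)
Step 4: ant0:(2,1)->W->(2,0) | ant1:(2,0)->E->(2,1) | ant2:(2,0)->E->(2,1)
  grid max=9 at (2,0)
Step 5: ant0:(2,0)->E->(2,1) | ant1:(2,1)->W->(2,0) | ant2:(2,1)->W->(2,0)
  grid max=12 at (2,0)

(2,1) (2,0) (2,0)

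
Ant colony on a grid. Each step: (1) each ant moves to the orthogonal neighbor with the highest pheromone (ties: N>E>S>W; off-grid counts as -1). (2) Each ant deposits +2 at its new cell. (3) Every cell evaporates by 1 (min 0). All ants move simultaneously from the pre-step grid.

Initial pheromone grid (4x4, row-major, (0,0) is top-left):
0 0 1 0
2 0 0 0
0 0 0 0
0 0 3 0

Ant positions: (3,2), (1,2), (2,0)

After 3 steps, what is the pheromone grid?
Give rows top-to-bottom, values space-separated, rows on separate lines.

After step 1: ants at (2,2),(0,2),(1,0)
  0 0 2 0
  3 0 0 0
  0 0 1 0
  0 0 2 0
After step 2: ants at (3,2),(0,3),(0,0)
  1 0 1 1
  2 0 0 0
  0 0 0 0
  0 0 3 0
After step 3: ants at (2,2),(0,2),(1,0)
  0 0 2 0
  3 0 0 0
  0 0 1 0
  0 0 2 0

0 0 2 0
3 0 0 0
0 0 1 0
0 0 2 0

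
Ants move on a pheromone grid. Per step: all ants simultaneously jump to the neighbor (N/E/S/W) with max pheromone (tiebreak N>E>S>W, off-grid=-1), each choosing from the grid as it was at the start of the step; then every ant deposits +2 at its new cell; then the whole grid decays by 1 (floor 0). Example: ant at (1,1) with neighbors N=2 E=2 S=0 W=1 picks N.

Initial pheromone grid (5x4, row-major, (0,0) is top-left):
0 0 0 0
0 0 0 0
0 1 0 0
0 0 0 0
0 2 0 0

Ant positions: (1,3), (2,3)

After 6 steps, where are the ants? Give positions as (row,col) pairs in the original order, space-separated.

Step 1: ant0:(1,3)->N->(0,3) | ant1:(2,3)->N->(1,3)
  grid max=1 at (0,3)
Step 2: ant0:(0,3)->S->(1,3) | ant1:(1,3)->N->(0,3)
  grid max=2 at (0,3)
Step 3: ant0:(1,3)->N->(0,3) | ant1:(0,3)->S->(1,3)
  grid max=3 at (0,3)
Step 4: ant0:(0,3)->S->(1,3) | ant1:(1,3)->N->(0,3)
  grid max=4 at (0,3)
Step 5: ant0:(1,3)->N->(0,3) | ant1:(0,3)->S->(1,3)
  grid max=5 at (0,3)
Step 6: ant0:(0,3)->S->(1,3) | ant1:(1,3)->N->(0,3)
  grid max=6 at (0,3)

(1,3) (0,3)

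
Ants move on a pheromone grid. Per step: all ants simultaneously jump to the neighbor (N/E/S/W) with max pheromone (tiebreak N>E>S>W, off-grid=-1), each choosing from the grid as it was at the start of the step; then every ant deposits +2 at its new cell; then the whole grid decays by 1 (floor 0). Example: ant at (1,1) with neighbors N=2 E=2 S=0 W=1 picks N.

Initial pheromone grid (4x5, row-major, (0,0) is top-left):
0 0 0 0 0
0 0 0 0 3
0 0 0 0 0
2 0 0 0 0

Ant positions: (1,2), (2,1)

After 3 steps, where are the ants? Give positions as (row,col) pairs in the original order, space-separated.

Step 1: ant0:(1,2)->N->(0,2) | ant1:(2,1)->N->(1,1)
  grid max=2 at (1,4)
Step 2: ant0:(0,2)->E->(0,3) | ant1:(1,1)->N->(0,1)
  grid max=1 at (0,1)
Step 3: ant0:(0,3)->E->(0,4) | ant1:(0,1)->E->(0,2)
  grid max=1 at (0,2)

(0,4) (0,2)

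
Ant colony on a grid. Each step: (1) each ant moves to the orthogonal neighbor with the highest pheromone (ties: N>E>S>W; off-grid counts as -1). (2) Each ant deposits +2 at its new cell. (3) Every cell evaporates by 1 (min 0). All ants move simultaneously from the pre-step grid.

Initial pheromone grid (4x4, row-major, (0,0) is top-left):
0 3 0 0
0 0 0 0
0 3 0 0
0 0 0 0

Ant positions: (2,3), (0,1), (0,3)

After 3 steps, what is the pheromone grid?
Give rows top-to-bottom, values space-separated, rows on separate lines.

After step 1: ants at (1,3),(0,2),(1,3)
  0 2 1 0
  0 0 0 3
  0 2 0 0
  0 0 0 0
After step 2: ants at (0,3),(0,1),(0,3)
  0 3 0 3
  0 0 0 2
  0 1 0 0
  0 0 0 0
After step 3: ants at (1,3),(0,2),(1,3)
  0 2 1 2
  0 0 0 5
  0 0 0 0
  0 0 0 0

0 2 1 2
0 0 0 5
0 0 0 0
0 0 0 0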